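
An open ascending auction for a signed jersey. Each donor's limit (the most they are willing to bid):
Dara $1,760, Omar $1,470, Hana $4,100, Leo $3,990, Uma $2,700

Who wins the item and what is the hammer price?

Limits ranked: 4,100 (Hana) > 3,990 (Leo) > 2,700 (Uma) > 1,760 (Dara) > 1,470 (Omar)
Once the price passes $3,990, only Hana is left; the hammer falls at Leo's limit of $3,990.

Hana wins at $3,990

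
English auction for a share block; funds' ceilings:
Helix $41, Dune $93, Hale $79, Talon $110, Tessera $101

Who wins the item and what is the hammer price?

Rule: the price rises until one bidder remains; the winner pays the price at which the last rival dropped out.
Limits ranked: 110 (Talon) > 101 (Tessera) > 93 (Dune) > 79 (Hale) > 41 (Helix)
Tessera is the last rival to drop out, at $101; Talon remains and wins at that price.

Talon wins at $101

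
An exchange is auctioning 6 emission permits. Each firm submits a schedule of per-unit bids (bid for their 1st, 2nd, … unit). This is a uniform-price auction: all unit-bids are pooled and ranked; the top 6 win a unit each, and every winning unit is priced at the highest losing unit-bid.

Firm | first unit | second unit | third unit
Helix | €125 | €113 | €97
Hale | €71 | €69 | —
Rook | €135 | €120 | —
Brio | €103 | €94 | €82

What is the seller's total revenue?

Total revenue: €564

All unit-bids, highest first — top 6: 135 (Rook-1), 125 (Helix-1), 120 (Rook-2), 113 (Helix-2), 103 (Brio-1), 97 (Helix-3)
First bid not allocated: €94.
Allocation: Brio 1, Helix 3, Rook 2. Every unit priced at €94.
Revenue = 6 × 94 = €564.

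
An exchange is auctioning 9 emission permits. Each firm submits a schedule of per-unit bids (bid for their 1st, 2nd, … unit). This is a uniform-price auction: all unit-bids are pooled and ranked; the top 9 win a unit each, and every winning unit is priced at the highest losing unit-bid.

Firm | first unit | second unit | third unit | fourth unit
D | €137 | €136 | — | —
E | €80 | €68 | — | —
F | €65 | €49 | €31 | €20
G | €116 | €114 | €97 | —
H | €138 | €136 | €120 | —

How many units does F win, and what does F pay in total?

F: 0 units, pays €0

Merging the schedules and taking the best 9: 138 (H-1), 137 (D-1), 136 (D-2), 136 (H-2), 120 (H-3), 116 (G-1), 114 (G-2), 97 (G-3), 80 (E-1)
Highest rejected unit-bid = €68.
F wins 0 unit(s) at €68 each.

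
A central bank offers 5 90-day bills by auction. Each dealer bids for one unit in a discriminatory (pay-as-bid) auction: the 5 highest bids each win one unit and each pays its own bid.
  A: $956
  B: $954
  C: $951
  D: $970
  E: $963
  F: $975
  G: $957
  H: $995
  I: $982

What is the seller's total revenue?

Total revenue: $4,885

Bids ranked high→low: 995 (H), 982 (I), 975 (F), 970 (D), 963 (E), 957 (G), 956 (A), …
The 5 highest are H, I, F, D, E.
Total revenue = 995 + 982 + 975 + 970 + 963 = $4,885.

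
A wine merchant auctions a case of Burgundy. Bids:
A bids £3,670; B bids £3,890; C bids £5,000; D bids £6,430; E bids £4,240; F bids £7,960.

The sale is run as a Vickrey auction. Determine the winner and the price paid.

F pays £6,430

Rule: the highest bidder wins and pays the second-highest bid.
Bids in order: 7,960 (F) > 6,430 (D) > 5,000 (C) > 4,240 (E) > 3,890 (B) > 3,670 (A)
Second-price: F pays D's bid of £6,430.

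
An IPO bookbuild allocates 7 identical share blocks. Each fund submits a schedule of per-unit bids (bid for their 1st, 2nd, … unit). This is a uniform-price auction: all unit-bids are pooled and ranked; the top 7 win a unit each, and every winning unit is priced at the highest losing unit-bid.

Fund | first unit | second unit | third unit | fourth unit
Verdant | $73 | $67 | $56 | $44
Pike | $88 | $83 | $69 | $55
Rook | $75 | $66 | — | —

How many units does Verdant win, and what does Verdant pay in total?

Verdant: 2 units, pays $112

Merging the schedules and taking the best 7: 88 (Pike-1), 83 (Pike-2), 75 (Rook-1), 73 (Verdant-1), 69 (Pike-3), 67 (Verdant-2), 66 (Rook-2)
Highest rejected unit-bid = $56.
Verdant wins 2 unit(s) at $56 each.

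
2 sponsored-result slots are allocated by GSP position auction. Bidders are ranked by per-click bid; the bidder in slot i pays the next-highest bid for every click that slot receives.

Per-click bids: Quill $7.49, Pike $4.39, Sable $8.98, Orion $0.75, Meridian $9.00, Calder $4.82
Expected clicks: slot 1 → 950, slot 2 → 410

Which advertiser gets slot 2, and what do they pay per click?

Sable; $7.49 per click

Sorting advertisers: $9.00 (Meridian) > $8.98 (Sable) > $7.49 (Quill) > …
Slot 2 goes to the second-ranked bidder, Sable, who pays the next bid down: $7.49/click.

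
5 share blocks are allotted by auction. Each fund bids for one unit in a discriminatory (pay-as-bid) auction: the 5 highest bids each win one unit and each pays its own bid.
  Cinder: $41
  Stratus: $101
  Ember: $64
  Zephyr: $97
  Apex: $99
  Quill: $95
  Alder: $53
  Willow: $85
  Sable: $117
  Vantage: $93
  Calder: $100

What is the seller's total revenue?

Ordering the bids: 117 (Sable), 101 (Stratus), 100 (Calder), 99 (Apex), 97 (Zephyr), 95 (Quill), 93 (Vantage), …
Winners (5 units): Sable, Stratus, Calder, Apex, Zephyr.
Total revenue = 117 + 101 + 100 + 99 + 97 = $514.

Total revenue: $514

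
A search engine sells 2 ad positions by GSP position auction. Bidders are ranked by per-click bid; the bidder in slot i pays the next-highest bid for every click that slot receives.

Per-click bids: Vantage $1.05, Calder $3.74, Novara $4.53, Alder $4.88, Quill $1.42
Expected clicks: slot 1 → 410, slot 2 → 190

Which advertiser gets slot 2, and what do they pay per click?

Per-click bids in order: $4.88 (Alder) > $4.53 (Novara) > $3.74 (Calder) > …
Slot 2 goes to the second-ranked bidder, Novara, who pays the next bid down: $3.74/click.

Novara; $3.74 per click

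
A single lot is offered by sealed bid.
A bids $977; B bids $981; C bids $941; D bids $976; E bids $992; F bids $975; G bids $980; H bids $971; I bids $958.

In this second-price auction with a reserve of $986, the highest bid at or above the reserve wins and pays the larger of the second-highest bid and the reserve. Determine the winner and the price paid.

E pays $986

Bids in order: 992 (E) > 981 (B) > 980 (G) > 977 (A) > 976 (D) > 975 (F) > …
Highest eligible bid: E at $992.
max(second-highest $981, reserve $986) = $986.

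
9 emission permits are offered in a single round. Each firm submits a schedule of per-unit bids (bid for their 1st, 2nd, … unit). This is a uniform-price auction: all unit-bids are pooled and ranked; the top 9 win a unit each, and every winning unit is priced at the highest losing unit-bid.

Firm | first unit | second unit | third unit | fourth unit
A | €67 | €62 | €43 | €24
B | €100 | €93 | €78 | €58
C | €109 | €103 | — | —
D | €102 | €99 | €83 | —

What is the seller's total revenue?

All unit-bids, highest first — top 9: 109 (C-1), 103 (C-2), 102 (D-1), 100 (B-1), 99 (D-2), 93 (B-2), 83 (D-3), 78 (B-3), 67 (A-1)
The (k+1)-th unit-bid is €62.
Allocation: A 1, B 3, C 2, D 3. Every unit priced at €62.
Revenue = 9 × 62 = €558.

Total revenue: €558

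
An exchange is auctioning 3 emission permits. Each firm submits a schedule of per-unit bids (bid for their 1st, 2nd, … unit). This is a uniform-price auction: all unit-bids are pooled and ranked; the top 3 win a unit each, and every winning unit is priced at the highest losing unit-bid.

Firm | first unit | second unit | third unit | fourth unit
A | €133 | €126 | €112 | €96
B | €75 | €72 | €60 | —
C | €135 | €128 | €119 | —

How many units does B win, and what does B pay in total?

Merging the schedules and taking the best 3: 135 (C-1), 133 (A-1), 128 (C-2)
The (k+1)-th unit-bid is €126.
B wins 0 unit(s) at €126 each.

B: 0 units, pays €0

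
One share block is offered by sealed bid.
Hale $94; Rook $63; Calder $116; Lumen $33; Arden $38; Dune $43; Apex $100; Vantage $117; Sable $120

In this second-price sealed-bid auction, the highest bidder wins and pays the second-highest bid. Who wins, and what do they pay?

Sable pays $117

Second-price sealed-bid auction: the highest bidder wins and pays the second-highest bid.
Bids ranked: 120 (Sable) > 117 (Vantage) > 116 (Calder) > 100 (Apex) > 94 (Hale) > 63 (Rook) > …
Sable is highest; pays the second-highest bid, $117.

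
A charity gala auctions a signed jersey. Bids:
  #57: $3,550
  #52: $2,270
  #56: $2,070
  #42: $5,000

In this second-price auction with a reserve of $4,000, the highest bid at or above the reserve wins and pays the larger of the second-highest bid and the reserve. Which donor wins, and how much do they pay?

#42 pays $4,000

Sorting bids: 5,000 (#42) > 3,550 (#57) > 2,270 (#52) > 2,070 (#56)
#42 has the top bid at or above the reserve ($5,000).
max(second-highest $3,550, reserve $4,000) = $4,000.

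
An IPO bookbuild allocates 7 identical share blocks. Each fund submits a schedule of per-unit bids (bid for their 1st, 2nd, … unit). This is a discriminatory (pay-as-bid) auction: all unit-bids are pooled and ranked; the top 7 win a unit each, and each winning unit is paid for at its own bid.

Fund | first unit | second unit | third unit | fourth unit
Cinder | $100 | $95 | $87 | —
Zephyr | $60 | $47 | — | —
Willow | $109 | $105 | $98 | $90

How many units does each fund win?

Cinder 3, Willow 4

All unit-bids, highest first — top 7: 109 (Willow-1), 105 (Willow-2), 100 (Cinder-1), 98 (Willow-3), 95 (Cinder-2), 90 (Willow-4), 87 (Cinder-3)
Next rejected bid: $60 (not a price — pay-as-bid).
Allocation: Cinder 3, Willow 4.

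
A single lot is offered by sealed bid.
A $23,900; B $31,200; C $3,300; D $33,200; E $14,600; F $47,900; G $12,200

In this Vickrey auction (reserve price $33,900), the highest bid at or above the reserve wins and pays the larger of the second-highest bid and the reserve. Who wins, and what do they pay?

Rule: the highest bid at or above the reserve wins and pays the larger of the second-highest bid and the reserve.
Sorting bids: 47,900 (F) > 33,200 (D) > 31,200 (B) > 23,900 (A) > 14,600 (E) > 12,200 (G) > …
Highest eligible bid: F at $47,900.
max(second-highest $33,200, reserve $33,900) = $33,900.

F pays $33,900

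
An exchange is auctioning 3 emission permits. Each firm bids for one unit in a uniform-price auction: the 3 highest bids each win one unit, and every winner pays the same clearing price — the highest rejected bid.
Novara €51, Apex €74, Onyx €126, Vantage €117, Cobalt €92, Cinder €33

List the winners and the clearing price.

Onyx, Vantage, Cobalt; each pays €74

Bids ranked high→low: 126 (Onyx), 117 (Vantage), 92 (Cobalt), 74 (Apex), 51 (Novara), …
Winners (3 units): Onyx, Vantage, Cobalt.
First losing bid is Apex's €74, which sets the uniform price.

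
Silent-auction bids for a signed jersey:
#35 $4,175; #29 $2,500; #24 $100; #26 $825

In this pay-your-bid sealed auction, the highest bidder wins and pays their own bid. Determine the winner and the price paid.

Pay-your-bid sealed auction: the highest bidder wins and pays their own bid.
Bids ranked: 4,175 (#35) > 2,500 (#29) > 825 (#26) > 100 (#24)
First-price: #35 pays what they bid, $4,175.

#35 pays $4,175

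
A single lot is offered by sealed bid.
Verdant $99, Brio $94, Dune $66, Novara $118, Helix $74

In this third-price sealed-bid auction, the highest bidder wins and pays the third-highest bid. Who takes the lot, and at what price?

Novara pays $94

Sorting bids: 118 (Novara) > 99 (Verdant) > 94 (Brio) > 74 (Helix) > 66 (Dune)
Novara is highest; pays the third-highest bid, $94.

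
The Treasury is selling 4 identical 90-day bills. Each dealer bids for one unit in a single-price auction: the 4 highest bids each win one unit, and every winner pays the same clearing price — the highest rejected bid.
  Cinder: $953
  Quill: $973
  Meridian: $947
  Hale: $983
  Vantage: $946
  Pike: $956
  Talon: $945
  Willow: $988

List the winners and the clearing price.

Bids ranked high→low: 988 (Willow), 983 (Hale), 973 (Quill), 956 (Pike), 953 (Cinder), 947 (Meridian), …
Top 4: Willow, Hale, Quill, Pike.
Highest unsuccessful bid: $953 → clearing price.

Willow, Hale, Quill, Pike; each pays $953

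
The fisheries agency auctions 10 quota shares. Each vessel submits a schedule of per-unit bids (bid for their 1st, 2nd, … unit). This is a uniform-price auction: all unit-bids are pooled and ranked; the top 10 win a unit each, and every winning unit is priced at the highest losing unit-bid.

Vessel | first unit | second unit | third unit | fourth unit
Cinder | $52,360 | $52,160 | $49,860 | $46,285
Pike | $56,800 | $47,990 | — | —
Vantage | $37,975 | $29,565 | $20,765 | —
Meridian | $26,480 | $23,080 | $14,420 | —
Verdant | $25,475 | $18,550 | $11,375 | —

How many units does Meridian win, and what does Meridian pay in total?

Merging the schedules and taking the best 10: 56,800 (Pike-1), 52,360 (Cinder-1), 52,160 (Cinder-2), 49,860 (Cinder-3), 47,990 (Pike-2), 46,285 (Cinder-4), 37,975 (Vantage-1), 29,565 (Vantage-2), 26,480 (Meridian-1), 25,475 (Verdant-1)
First bid not allocated: $23,080.
Meridian wins 1 unit(s) at $23,080 each.

Meridian: 1 unit, pays $23,080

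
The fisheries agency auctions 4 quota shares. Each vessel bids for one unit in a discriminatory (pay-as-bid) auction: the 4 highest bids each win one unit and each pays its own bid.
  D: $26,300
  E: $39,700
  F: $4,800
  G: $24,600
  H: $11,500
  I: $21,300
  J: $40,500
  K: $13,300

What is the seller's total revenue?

Total revenue: $131,100

Sorting: 40,500 (J), 39,700 (E), 26,300 (D), 24,600 (G), 21,300 (I), 13,300 (K), …
Top 4: J, E, D, G.
Total revenue = 40,500 + 39,700 + 26,300 + 24,600 = $131,100.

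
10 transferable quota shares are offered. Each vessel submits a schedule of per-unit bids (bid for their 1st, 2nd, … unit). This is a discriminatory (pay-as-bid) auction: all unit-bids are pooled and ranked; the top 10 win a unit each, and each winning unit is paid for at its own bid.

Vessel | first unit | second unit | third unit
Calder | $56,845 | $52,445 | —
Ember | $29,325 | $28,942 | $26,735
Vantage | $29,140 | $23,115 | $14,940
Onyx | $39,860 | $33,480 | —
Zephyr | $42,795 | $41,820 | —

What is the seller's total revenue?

All unit-bids, highest first — top 10: 56,845 (Calder-1), 52,445 (Calder-2), 42,795 (Zephyr-1), 41,820 (Zephyr-2), 39,860 (Onyx-1), 33,480 (Onyx-2), 29,325 (Ember-1), 29,140 (Vantage-1), 28,942 (Ember-2), 26,735 (Ember-3)
Next rejected bid: $23,115 (not a price — pay-as-bid).
Each winning unit pays its own bid.
Revenue = 56,845 + 52,445 + 42,795 + 41,820 + 39,860 + 33,480 + 29,325 + 29,140 + 28,942 + 26,735 = $381,387.

Total revenue: $381,387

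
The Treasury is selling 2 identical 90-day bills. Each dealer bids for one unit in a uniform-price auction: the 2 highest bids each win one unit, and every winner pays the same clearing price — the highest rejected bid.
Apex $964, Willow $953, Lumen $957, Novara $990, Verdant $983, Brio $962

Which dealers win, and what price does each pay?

Novara, Verdant; each pays $964

Sorting: 990 (Novara), 983 (Verdant), 964 (Apex), 962 (Brio), …
Winners (2 units): Novara, Verdant.
Highest unsuccessful bid: $964 → clearing price.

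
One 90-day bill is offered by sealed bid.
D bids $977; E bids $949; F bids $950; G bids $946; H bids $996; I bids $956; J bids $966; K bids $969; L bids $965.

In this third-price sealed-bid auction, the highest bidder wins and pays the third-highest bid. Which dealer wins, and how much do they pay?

H pays $969

Bids in order: 996 (H) > 977 (D) > 969 (K) > 966 (J) > 965 (L) > 956 (I) > …
H is highest; pays the third-highest bid, $969.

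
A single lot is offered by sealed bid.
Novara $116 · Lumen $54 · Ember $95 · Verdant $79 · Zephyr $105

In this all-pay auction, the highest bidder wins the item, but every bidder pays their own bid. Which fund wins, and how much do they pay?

Novara pays $116

Bids in order: 116 (Novara) > 105 (Zephyr) > 95 (Ember) > 79 (Verdant) > 54 (Lumen)
Novara is highest and takes the item; every bidder forfeits their bid.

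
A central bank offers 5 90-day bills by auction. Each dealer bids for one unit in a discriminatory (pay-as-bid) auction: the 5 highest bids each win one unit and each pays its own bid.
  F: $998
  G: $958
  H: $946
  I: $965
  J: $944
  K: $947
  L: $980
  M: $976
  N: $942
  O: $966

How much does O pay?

Sorting: 998 (F), 980 (L), 976 (M), 966 (O), 965 (I), 958 (G), 947 (K), …
The 5 highest are F, L, M, O, I.
O wins → own bid $966.

O pays $966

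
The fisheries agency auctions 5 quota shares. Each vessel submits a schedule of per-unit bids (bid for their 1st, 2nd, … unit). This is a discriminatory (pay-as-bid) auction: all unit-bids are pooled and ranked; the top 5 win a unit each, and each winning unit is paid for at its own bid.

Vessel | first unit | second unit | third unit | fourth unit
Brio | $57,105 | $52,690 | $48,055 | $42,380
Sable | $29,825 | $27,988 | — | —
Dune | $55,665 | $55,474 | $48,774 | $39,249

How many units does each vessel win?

Brio 2, Dune 3

Pooled unit-bids ranked (top 5): 57,105 (Brio-1), 55,665 (Dune-1), 55,474 (Dune-2), 52,690 (Brio-2), 48,774 (Dune-3)
Next rejected bid: $48,055 (not a price — pay-as-bid).
Allocation: Brio 2, Dune 3.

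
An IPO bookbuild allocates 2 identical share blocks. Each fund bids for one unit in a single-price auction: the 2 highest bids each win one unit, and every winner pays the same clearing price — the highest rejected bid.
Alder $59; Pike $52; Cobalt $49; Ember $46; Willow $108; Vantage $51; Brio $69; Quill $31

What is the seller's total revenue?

Total revenue: $118

Sorting: 108 (Willow), 69 (Brio), 59 (Alder), 52 (Pike), …
Top 2: Willow, Brio.
Highest unsuccessful bid: $59 → clearing price.
Total revenue = 2 × $59 = $118.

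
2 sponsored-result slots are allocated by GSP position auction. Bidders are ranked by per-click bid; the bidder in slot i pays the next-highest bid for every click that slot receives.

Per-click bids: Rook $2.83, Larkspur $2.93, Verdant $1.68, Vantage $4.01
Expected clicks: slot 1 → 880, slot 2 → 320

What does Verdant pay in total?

Verdant pays $0.00

Per-click bids in order: $4.01 (Vantage) > $2.93 (Larkspur) > $2.83 (Rook) > …
Verdant ranks below slot 2 → no slot, pays nothing.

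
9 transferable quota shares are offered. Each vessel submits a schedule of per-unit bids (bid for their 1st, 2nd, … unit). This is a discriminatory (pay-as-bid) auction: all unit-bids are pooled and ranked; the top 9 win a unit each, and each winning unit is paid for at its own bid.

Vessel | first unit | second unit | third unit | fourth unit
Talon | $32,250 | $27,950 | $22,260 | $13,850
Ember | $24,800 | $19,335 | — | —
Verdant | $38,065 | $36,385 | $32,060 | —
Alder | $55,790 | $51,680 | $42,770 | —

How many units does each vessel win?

Alder 3, Ember 1, Talon 2, Verdant 3

Merging the schedules and taking the best 9: 55,790 (Alder-1), 51,680 (Alder-2), 42,770 (Alder-3), 38,065 (Verdant-1), 36,385 (Verdant-2), 32,250 (Talon-1), 32,060 (Verdant-3), 27,950 (Talon-2), 24,800 (Ember-1)
Next rejected bid: $22,260 (not a price — pay-as-bid).
Allocation: Alder 3, Ember 1, Talon 2, Verdant 3.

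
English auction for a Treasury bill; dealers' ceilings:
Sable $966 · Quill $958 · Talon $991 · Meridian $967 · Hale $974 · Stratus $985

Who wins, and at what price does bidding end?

Talon wins at $985

Sorting limits: 991 (Talon) > 985 (Stratus) > 974 (Hale) > 967 (Meridian) > 966 (Sable) > 958 (Quill)
Bidding ends when Stratus exits at $985; Talon takes it.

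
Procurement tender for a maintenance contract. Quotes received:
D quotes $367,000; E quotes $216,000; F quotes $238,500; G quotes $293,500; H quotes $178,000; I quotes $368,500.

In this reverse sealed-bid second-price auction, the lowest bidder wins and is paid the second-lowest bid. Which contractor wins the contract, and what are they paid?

H is paid $216,000

Bids in order: 178,000 (H) < 216,000 (E) < 238,500 (F) < 293,500 (G) < 367,000 (D) < 368,500 (I)
H wins with the lowest bid; price is set by the runner-up at $216,000.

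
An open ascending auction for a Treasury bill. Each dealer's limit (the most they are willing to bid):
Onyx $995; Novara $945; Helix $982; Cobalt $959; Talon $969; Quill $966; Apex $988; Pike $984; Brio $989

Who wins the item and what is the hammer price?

Limits in order: 995 (Onyx) > 989 (Brio) > 988 (Apex) > 984 (Pike) > 982 (Helix) > 969 (Talon) > …
Brio is the last rival to drop out, at $989; Onyx remains and wins at that price.

Onyx wins at $989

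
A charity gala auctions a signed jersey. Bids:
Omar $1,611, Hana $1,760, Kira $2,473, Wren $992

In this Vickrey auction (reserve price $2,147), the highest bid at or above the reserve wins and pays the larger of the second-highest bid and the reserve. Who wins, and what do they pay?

Rule: the highest bid at or above the reserve wins and pays the larger of the second-highest bid and the reserve.
Sorting bids: 2,473 (Kira) > 1,760 (Hana) > 1,611 (Omar) > 992 (Wren)
Highest eligible bid: Kira at $2,473.
Second-highest bid $1,760 is below the reserve $2,147, so the reserve binds → payment $2,147.

Kira pays $2,147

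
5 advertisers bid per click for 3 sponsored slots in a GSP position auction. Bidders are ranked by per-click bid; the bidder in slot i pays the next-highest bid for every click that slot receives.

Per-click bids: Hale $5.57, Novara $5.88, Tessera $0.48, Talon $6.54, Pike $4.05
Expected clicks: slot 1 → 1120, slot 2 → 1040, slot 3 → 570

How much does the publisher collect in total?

Sorting advertisers: $6.54 (Talon) > $5.88 (Novara) > $5.57 (Hale) > $4.05 (Pike) > …
Slot 1: Talon pays $5.88 × 1120 = $6585.60
Slot 2: Novara pays $5.57 × 1040 = $5792.80
Slot 3: Hale pays $4.05 × 570 = $2308.50
Total = $14686.90

Total revenue: $14686.90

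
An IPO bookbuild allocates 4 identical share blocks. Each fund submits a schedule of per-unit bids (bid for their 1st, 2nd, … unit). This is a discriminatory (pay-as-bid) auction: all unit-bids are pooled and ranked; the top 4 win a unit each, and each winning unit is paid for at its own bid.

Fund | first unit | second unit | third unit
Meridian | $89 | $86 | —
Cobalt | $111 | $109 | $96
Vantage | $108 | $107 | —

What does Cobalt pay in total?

All unit-bids, highest first — top 4: 111 (Cobalt-1), 109 (Cobalt-2), 108 (Vantage-1), 107 (Vantage-2)
Next rejected bid: $96 (not a price — pay-as-bid).
Cobalt's winning unit-bids: 111 + 109 = $220.

Cobalt pays $220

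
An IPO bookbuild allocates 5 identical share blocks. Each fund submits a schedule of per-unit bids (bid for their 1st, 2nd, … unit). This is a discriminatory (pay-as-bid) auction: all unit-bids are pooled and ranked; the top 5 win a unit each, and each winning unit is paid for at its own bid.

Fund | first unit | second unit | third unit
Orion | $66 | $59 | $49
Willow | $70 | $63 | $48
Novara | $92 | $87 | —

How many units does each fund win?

All unit-bids, highest first — top 5: 92 (Novara-1), 87 (Novara-2), 70 (Willow-1), 66 (Orion-1), 63 (Willow-2)
Next rejected bid: $59 (not a price — pay-as-bid).
Allocation: Novara 2, Orion 1, Willow 2.

Novara 2, Orion 1, Willow 2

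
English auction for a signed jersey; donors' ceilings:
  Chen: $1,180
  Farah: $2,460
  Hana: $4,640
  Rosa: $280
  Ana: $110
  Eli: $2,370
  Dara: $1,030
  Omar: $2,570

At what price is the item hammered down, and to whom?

Hana wins at $2,570

Sorting limits: 4,640 (Hana) > 2,570 (Omar) > 2,460 (Farah) > 2,370 (Eli) > 1,180 (Chen) > 1,030 (Dara) > …
Once the price passes $2,570, only Hana is left; the hammer falls at Omar's limit of $2,570.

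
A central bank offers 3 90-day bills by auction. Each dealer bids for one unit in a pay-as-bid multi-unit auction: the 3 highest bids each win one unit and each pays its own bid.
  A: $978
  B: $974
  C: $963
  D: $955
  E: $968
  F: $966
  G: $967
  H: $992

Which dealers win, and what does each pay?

Ordering the bids: 992 (H), 978 (A), 974 (B), 968 (E), 967 (G), …
The 3 highest are H, A, B.
Each winner pays its own bid: H $992, A $978, B $974.

H $992, A $978, B $974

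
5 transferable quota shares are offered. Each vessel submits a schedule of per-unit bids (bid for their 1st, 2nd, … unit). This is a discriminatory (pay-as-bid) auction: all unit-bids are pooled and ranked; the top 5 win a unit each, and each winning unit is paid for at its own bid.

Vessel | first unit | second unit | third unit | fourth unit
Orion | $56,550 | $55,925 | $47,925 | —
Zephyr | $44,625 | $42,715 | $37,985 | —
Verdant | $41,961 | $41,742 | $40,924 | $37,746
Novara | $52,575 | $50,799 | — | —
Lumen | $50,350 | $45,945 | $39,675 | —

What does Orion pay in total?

Orion pays $112,475

All unit-bids, highest first — top 5: 56,550 (Orion-1), 55,925 (Orion-2), 52,575 (Novara-1), 50,799 (Novara-2), 50,350 (Lumen-1)
Next rejected bid: $47,925 (not a price — pay-as-bid).
Orion's winning unit-bids: 56,550 + 55,925 = $112,475.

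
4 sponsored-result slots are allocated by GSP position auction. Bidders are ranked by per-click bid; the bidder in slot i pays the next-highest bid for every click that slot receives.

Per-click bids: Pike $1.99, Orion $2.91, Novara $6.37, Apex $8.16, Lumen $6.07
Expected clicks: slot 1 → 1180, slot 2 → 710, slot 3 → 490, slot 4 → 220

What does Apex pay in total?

Sorting advertisers: $8.16 (Apex) > $6.37 (Novara) > $6.07 (Lumen) > $2.91 (Orion) > $1.99 (Pike)
Apex holds slot 1 → pays next bid $6.37 × 1180 clicks = $7516.60.

Apex pays $7516.60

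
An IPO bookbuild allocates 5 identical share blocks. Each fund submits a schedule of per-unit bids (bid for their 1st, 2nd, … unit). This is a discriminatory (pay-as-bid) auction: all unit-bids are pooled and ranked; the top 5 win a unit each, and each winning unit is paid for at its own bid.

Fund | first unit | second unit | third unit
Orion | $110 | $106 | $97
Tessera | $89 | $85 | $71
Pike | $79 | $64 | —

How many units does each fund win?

Orion 3, Tessera 2

Merging the schedules and taking the best 5: 110 (Orion-1), 106 (Orion-2), 97 (Orion-3), 89 (Tessera-1), 85 (Tessera-2)
Next rejected bid: $79 (not a price — pay-as-bid).
Allocation: Orion 3, Tessera 2.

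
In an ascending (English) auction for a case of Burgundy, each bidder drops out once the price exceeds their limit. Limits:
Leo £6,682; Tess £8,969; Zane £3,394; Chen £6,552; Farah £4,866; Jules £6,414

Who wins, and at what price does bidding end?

Sorting limits: 8,969 (Tess) > 6,682 (Leo) > 6,552 (Chen) > 6,414 (Jules) > 4,866 (Farah) > 3,394 (Zane)
Bidding ends when Leo exits at £6,682; Tess takes it.

Tess wins at £6,682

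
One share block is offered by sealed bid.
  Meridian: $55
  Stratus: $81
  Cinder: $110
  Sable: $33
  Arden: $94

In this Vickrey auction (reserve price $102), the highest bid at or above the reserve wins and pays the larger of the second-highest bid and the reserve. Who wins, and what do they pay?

Cinder pays $102

Rule: the highest bid at or above the reserve wins and pays the larger of the second-highest bid and the reserve.
Sorting bids: 110 (Cinder) > 94 (Arden) > 81 (Stratus) > 55 (Meridian) > 33 (Sable)
Cinder has the top bid at or above the reserve ($110).
max(second-highest $94, reserve $102) = $102.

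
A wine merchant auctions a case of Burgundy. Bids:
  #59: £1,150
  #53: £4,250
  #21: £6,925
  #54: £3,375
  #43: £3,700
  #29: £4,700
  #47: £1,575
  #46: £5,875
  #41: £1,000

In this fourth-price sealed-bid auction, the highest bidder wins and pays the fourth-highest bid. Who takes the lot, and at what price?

#21 pays £4,250

Bids in order: 6,925 (#21) > 5,875 (#46) > 4,700 (#29) > 4,250 (#53) > 3,700 (#43) > 3,375 (#54) > …
#21 is highest; pays the fourth-highest bid, £4,250.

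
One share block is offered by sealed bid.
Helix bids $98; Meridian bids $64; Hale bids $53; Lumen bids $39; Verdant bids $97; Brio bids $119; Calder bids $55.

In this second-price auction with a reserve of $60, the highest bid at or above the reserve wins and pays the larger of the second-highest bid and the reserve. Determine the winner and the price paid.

Brio pays $98

Bids ranked: 119 (Brio) > 98 (Helix) > 97 (Verdant) > 64 (Meridian) > 55 (Calder) > 53 (Hale) > …
Highest eligible bid: Brio at $119.
Second-highest bid $98 exceeds the reserve $60 → payment $98.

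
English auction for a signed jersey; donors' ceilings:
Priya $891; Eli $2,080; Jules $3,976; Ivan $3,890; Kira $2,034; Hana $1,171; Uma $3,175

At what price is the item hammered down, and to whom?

Limits ranked: 3,976 (Jules) > 3,890 (Ivan) > 3,175 (Uma) > 2,080 (Eli) > 2,034 (Kira) > 1,171 (Hana) > …
Bidding ends when Ivan exits at $3,890; Jules takes it.

Jules wins at $3,890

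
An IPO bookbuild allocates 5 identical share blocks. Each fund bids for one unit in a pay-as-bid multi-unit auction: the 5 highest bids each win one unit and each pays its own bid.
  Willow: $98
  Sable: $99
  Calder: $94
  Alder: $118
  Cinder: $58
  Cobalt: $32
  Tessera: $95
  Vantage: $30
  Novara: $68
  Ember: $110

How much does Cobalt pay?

Cobalt pays $0

Bids ranked high→low: 118 (Alder), 110 (Ember), 99 (Sable), 98 (Willow), 95 (Tessera), 94 (Calder), 68 (Novara), …
Top 5: Alder, Ember, Sable, Willow, Tessera.
Cobalt does not win → $0.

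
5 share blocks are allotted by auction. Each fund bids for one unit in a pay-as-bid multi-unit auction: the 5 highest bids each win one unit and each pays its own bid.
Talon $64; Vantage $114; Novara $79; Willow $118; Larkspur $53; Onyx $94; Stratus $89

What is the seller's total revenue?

Total revenue: $494

Sorting: 118 (Willow), 114 (Vantage), 94 (Onyx), 89 (Stratus), 79 (Novara), 64 (Talon), 53 (Larkspur)
Winners (5 units): Willow, Vantage, Onyx, Stratus, Novara.
Total revenue = 118 + 114 + 94 + 89 + 79 = $494.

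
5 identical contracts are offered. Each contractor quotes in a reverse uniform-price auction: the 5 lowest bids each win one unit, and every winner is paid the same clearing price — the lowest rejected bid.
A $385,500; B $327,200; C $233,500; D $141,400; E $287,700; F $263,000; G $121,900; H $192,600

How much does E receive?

E is paid $0

Bids ranked low→high: 121,900 (G), 141,400 (D), 192,600 (H), 233,500 (C), 263,000 (F), 287,700 (E), 327,200 (B), …
Winners (5 units): G, D, H, C, F.
First losing bid is E's $287,700, which sets the uniform price.
E does not win → is paid $0.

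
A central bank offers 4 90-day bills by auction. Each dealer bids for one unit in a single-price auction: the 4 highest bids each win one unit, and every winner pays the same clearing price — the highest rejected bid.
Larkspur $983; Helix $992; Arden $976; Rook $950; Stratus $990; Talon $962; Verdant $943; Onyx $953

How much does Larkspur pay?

Larkspur pays $962

Sorting: 992 (Helix), 990 (Stratus), 983 (Larkspur), 976 (Arden), 962 (Talon), 953 (Onyx), …
Winners (4 units): Helix, Stratus, Larkspur, Arden.
First losing bid is Talon's $962, which sets the uniform price.
Larkspur wins → pays $962.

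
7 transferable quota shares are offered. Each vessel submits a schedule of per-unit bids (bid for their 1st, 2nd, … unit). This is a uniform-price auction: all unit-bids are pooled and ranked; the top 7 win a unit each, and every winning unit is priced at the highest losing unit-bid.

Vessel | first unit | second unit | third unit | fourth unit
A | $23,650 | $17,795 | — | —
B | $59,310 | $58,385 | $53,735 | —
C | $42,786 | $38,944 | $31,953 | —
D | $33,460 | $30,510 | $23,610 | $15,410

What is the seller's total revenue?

Pooled unit-bids ranked (top 7): 59,310 (B-1), 58,385 (B-2), 53,735 (B-3), 42,786 (C-1), 38,944 (C-2), 33,460 (D-1), 31,953 (C-3)
First bid not allocated: $30,510.
Allocation: B 3, C 3, D 1. Every unit priced at $30,510.
Revenue = 7 × 30,510 = $213,570.

Total revenue: $213,570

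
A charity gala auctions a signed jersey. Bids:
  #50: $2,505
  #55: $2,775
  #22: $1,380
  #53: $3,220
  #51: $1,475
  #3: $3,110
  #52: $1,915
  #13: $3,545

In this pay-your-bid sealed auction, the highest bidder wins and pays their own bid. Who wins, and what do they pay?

#13 pays $3,545

Sorting bids: 3,545 (#13) > 3,220 (#53) > 3,110 (#3) > 2,775 (#55) > 2,505 (#50) > 1,915 (#52) > …
#13 is highest → pays own bid, $3,545.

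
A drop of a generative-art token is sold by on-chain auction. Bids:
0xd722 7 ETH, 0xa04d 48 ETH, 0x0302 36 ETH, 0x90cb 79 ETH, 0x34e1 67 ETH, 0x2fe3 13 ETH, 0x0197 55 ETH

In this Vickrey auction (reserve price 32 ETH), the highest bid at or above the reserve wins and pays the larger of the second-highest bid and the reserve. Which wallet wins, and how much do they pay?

0x90cb pays 67 ETH

Bids in order: 79 (0x90cb) > 67 (0x34e1) > 55 (0x0197) > 48 (0xa04d) > 36 (0x0302) > 13 (0x2fe3) > …
Highest eligible bid: 0x90cb at 79 ETH.
Second-highest bid 67 ETH exceeds the reserve 32 ETH → payment 67 ETH.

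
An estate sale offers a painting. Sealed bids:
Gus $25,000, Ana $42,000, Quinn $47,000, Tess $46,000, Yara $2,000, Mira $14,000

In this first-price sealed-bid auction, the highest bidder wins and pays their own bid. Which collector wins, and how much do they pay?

First-price sealed-bid auction: the highest bidder wins and pays their own bid.
Bids ranked: 47,000 (Quinn) > 46,000 (Tess) > 42,000 (Ana) > 25,000 (Gus) > 14,000 (Mira) > 2,000 (Yara)
Quinn has the highest bid and pays exactly that: $47,000.

Quinn pays $47,000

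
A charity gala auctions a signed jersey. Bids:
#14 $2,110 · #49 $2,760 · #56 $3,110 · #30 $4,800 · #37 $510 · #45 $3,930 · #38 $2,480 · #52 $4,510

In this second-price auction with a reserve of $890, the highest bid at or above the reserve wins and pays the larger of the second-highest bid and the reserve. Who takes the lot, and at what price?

Sorting bids: 4,800 (#30) > 4,510 (#52) > 3,930 (#45) > 3,110 (#56) > 2,760 (#49) > 2,480 (#38) > …
#30 has the top bid at or above the reserve ($4,800).
Second-highest bid $4,510 exceeds the reserve $890 → payment $4,510.

#30 pays $4,510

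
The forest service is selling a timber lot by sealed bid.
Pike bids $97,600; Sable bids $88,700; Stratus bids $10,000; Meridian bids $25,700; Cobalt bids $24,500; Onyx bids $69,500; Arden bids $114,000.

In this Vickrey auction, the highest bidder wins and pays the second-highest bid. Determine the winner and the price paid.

Bids ranked: 114,000 (Arden) > 97,600 (Pike) > 88,700 (Sable) > 69,500 (Onyx) > 25,700 (Meridian) > 24,500 (Cobalt) > …
Arden is highest; pays the second-highest bid, $97,600.

Arden pays $97,600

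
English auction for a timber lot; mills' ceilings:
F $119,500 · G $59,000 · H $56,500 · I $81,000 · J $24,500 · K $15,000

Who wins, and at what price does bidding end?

F wins at $81,000

Ascending (English) auction: the price rises until one bidder remains; the winner pays the price at which the last rival dropped out.
Limits in order: 119,500 (F) > 81,000 (I) > 59,000 (G) > 56,500 (H) > 24,500 (J) > 15,000 (K)
Once the price passes $81,000, only F is left; the hammer falls at I's limit of $81,000.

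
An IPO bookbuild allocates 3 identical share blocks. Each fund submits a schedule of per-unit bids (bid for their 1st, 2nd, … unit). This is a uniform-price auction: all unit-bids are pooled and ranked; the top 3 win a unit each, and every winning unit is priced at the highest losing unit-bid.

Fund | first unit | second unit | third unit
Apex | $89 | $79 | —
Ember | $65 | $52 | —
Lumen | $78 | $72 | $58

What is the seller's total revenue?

Pooled unit-bids ranked (top 3): 89 (Apex-1), 79 (Apex-2), 78 (Lumen-1)
The (k+1)-th unit-bid is $72.
Allocation: Apex 2, Lumen 1. Every unit priced at $72.
Revenue = 3 × 72 = $216.

Total revenue: $216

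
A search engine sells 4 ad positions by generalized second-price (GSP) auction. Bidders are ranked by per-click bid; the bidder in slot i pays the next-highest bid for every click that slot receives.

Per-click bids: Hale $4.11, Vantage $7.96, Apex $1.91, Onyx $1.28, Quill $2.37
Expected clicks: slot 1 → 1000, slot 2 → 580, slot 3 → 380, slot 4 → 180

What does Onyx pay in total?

Ranked by bid: $7.96 (Vantage) > $4.11 (Hale) > $2.37 (Quill) > $1.91 (Apex) > $1.28 (Onyx)
Onyx ranks below slot 4 → no slot, pays nothing.

Onyx pays $0.00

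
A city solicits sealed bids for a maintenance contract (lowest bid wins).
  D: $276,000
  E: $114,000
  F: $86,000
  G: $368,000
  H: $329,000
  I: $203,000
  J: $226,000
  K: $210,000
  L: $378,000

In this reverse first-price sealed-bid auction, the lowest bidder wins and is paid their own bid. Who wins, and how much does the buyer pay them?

F is paid $86,000

Bids ranked: 86,000 (F) < 114,000 (E) < 203,000 (I) < 210,000 (K) < 226,000 (J) < 276,000 (D) < …
F is lowest → is paid own bid, $86,000.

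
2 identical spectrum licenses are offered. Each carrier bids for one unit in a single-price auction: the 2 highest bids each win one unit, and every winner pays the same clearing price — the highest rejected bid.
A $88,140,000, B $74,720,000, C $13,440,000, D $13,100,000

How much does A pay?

A pays $13,440,000

Bids ranked high→low: 88,140,000 (A), 74,720,000 (B), 13,440,000 (C), 13,100,000 (D)
Top 2: A, B.
First losing bid is C's $13,440,000, which sets the uniform price.
A wins → pays $13,440,000.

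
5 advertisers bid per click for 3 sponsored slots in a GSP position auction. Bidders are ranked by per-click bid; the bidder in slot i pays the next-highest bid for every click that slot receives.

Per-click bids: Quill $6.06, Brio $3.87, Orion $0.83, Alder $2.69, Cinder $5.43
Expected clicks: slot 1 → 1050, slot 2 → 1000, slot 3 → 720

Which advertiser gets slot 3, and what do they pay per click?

Brio; $2.69 per click

Per-click bids in order: $6.06 (Quill) > $5.43 (Cinder) > $3.87 (Brio) > $2.69 (Alder) > …
Slot 3 goes to the third-ranked bidder, Brio, who pays the next bid down: $2.69/click.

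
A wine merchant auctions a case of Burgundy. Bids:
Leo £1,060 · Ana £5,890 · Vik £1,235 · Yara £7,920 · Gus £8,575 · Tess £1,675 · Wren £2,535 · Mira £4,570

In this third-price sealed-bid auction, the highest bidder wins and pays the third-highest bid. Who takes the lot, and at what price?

Bids in order: 8,575 (Gus) > 7,920 (Yara) > 5,890 (Ana) > 4,570 (Mira) > 2,535 (Wren) > 1,675 (Tess) > …
Gus is highest; pays the third-highest bid, £5,890.

Gus pays £5,890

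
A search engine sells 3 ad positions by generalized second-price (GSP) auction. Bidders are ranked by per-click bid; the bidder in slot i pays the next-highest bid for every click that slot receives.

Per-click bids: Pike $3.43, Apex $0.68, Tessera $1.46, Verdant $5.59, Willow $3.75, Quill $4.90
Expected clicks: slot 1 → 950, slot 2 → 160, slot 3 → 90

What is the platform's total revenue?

Sorting advertisers: $5.59 (Verdant) > $4.90 (Quill) > $3.75 (Willow) > $3.43 (Pike) > …
Slot 1: Verdant pays $4.90 × 950 = $4655.00
Slot 2: Quill pays $3.75 × 160 = $600.00
Slot 3: Willow pays $3.43 × 90 = $308.70
Total = $5563.70

Total revenue: $5563.70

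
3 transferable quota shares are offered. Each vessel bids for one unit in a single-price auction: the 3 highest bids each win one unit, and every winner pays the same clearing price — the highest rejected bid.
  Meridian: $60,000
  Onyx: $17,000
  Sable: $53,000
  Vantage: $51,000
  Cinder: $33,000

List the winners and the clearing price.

Sorting: 60,000 (Meridian), 53,000 (Sable), 51,000 (Vantage), 33,000 (Cinder), 17,000 (Onyx)
The 3 highest are Meridian, Sable, Vantage.
Clearing price = highest rejected bid = $33,000.

Meridian, Sable, Vantage; each pays $33,000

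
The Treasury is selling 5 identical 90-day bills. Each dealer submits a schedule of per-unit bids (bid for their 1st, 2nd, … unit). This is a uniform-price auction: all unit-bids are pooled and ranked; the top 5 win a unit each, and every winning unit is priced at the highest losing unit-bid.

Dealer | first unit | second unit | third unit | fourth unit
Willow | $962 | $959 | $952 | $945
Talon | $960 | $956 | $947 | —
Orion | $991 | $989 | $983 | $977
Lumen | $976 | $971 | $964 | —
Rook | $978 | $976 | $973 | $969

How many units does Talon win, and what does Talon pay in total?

Talon: 0 units, pays $0

Pooled unit-bids ranked (top 5): 991 (Orion-1), 989 (Orion-2), 983 (Orion-3), 978 (Rook-1), 977 (Orion-4)
Highest rejected unit-bid = $976.
Talon wins 0 unit(s) at $976 each.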